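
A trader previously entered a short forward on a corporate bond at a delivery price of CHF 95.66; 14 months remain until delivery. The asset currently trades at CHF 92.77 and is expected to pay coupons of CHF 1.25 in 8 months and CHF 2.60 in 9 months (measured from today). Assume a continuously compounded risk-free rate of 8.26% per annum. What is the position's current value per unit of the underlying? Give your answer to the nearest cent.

-CHF 2.27

PV(remaining coupons) I = 1.25·e^(−0.0826·8/12) + 2.60·e^(−0.0826·9/12) = 3.6268
Current forward F = (S − I)·e^(rT) = (92.77 − 3.6268)·e^(0.0826·14/12) = 89.1432 × 1.101163 = 98.1612
Value (long) = (F − K)·e^(−rT) = (98.1612 − 95.66) × 0.908131 = 2.2714
Short position value = −(long value) = -CHF 2.27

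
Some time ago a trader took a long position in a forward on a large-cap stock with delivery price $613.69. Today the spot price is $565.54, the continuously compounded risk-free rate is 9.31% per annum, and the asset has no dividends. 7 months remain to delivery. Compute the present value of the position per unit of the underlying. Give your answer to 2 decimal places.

-$15.71

Current fair forward for the remaining 7 months: F = S·e^(r·T), r = 0.0931
F = 565.54 · e^(0.0931 × 7/12) = 565.54 × 1.055810 = 597.1028
Value of long forward = (F − K)·e^(−rT) = (597.1028 − 613.69) · e^(−0.0931·7/12)
= -16.5872 × 0.947140 = -15.71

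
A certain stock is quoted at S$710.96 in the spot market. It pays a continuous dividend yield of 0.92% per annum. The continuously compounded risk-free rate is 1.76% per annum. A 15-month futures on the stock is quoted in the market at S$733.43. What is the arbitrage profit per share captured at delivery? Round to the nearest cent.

S$14.97 per share

Fair futures: F* = S·e^(carry·T), with carry = (r − q) = 0.0176 − 0.0092 = 0.0084
F* = 710.96 · e^(0.0084 × 15/12) = 710.96 · e^0.010500 = 710.96 × 1.010555 = S$718.4642
Market S$733.43 > fair S$718.4642: forward overpriced → cash-and-carry (buy spot, short the forward).
At maturity, profit = |F_mkt − F*| = |733.43 − 718.4642| = S$14.97 per share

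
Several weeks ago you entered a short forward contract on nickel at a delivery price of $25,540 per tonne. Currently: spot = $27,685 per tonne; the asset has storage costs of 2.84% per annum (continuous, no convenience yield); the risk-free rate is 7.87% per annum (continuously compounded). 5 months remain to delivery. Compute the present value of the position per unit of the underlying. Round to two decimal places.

Current fair forward for the remaining 5 months: F = S·e^((r + u)·T), (r + u) = 0.0787 + 0.0284 = 0.1071
F = 27685 · e^(0.1071 × 5/12) = 27685 × 1.04563567 = 28948.4235
Value of long forward = (F − K)·e^(−rT) = (28948.4235 − 25540) · e^(−0.0787·5/12)
= 3408.4235 × 0.96774015 = 3298.47
Short position value = −(long value) = -$3298.47

-$3298.47 per tonne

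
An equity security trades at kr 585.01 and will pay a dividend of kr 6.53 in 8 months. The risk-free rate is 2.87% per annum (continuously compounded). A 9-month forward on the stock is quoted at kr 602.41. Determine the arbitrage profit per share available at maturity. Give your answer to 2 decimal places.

PV(dividends) I = 6.53·e^(−0.0287·8/12) = 6.4062
Fair forward F* = (S − I)·e^(rT) = (585.01 − 6.4062)·e^0.021525 = 578.6038 × 1.021758 = 591.1931
Market kr 602.41 > fair 591.1931: forward overpriced → cash-and-carry (borrow at r, buy the stock and collect the dividends, short the forward).
Profit at T = |F_mkt − F*| = |602.41 − 591.1931| = kr 11.22 per share

kr 11.22 per share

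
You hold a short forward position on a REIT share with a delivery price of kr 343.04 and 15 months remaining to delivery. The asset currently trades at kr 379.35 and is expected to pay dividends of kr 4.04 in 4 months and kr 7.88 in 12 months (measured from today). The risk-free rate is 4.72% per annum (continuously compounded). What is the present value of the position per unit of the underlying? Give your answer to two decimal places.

PV(remaining dividends) I = 4.04·e^(−0.0472·4/12) + 7.88·e^(−0.0472·12/12) = 11.4936
Current forward F = (S − I)·e^(rT) = (379.35 − 11.4936)·e^(0.0472·15/12) = 367.8564 × 1.060775 = 390.2129
Value (long) = (F − K)·e^(−rT) = (390.2129 − 343.04) × 0.942707 = 44.4702
Short position value = −(long value) = -kr 44.47

-kr 44.47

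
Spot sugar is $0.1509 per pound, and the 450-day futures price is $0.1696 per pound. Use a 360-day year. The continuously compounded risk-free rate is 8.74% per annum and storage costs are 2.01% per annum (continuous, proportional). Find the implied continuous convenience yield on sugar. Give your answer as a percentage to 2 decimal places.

1.40%

F = S·e^((r+u−y)T) ⇒ (r+u−y) = ln(F/S)/T
ln(0.1696/0.1509) = 0.116825; /T ⇒ 0.093460
y = r + u − ln(F/S)/T = 0.0874 + 0.0201 − 0.093460 = 0.014040
y = 1.40%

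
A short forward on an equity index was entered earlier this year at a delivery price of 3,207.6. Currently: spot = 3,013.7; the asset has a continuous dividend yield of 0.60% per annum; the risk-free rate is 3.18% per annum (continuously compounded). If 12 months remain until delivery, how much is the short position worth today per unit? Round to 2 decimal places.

111.53

Current fair forward for the remaining 12 months: F = S·e^((r − q)·T), (r − q) = 0.0318 − 0.0060 = 0.0258
F = 3013.7 · e^(0.0258 × 12/12) = 3013.7 × 1.02613570 = 3092.4652
Value of long forward = (F − K)·e^(−rT) = (3092.4652 − 3207.6) · e^(−0.0318·12/12)
= -115.1348 × 0.96870030 = -111.53
Short position value = −(long value) = 111.53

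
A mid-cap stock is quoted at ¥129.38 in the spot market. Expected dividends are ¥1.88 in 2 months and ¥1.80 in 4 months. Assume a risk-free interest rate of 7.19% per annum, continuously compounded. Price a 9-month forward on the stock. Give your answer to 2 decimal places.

PV(dividends) I = 1.88·e^(−0.0719·2/12) + 1.80·e^(−0.0719·4/12)
I = 1.8576 + 1.7574 = 3.6150
F = (S − I)·e^(rT) = (129.38 − 3.6150) · e^(0.0719·9/12)
= 125.7650 · e^0.053925 = 125.7650 × 1.055405 = ¥132.73

¥132.73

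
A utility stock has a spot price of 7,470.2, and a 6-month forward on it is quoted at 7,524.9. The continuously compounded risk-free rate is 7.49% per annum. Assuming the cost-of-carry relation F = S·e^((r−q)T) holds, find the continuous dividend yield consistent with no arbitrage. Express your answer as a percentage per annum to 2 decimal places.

6.03%

From F = S·e^((r−q)T): (r − q) = ln(F/S)/T
ln(7524.9/7470.2) = ln(1.007322) = 0.007295
(r − q) = 0.007295 / (6/12) = 0.014590
q = r − ln(F/S)/T = 0.0749 − 0.014590 = 0.060310
q = 6.03%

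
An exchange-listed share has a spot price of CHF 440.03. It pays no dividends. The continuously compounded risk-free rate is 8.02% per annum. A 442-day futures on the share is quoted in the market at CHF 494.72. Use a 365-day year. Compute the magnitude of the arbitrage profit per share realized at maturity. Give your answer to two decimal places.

CHF 9.81 per share

Fair futures: F* = S·e^(carry·T), with carry = r = 0.0802
F* = 440.03 · e^(0.0802 × 442/365) = 440.03 · e^0.097119 = 440.03 × 1.101992 = CHF 484.9095
Market CHF 494.72 > fair CHF 484.9095: forward overpriced → cash-and-carry (buy spot, short the forward).
At maturity, profit = |F_mkt − F*| = |494.72 − 484.9095| = CHF 9.81 per share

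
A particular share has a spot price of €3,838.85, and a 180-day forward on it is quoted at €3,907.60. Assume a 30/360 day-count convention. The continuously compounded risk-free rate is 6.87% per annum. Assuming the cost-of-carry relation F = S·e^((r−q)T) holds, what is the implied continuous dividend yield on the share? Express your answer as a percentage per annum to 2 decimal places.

3.32%

From F = S·e^((r−q)T): (r − q) = ln(F/S)/T
ln(3907.60/3838.85) = ln(1.017909) = 0.017751
(r − q) = 0.017751 / (180/360) = 0.035502
q = r − ln(F/S)/T = 0.0687 − 0.035502 = 0.033198
q = 3.32%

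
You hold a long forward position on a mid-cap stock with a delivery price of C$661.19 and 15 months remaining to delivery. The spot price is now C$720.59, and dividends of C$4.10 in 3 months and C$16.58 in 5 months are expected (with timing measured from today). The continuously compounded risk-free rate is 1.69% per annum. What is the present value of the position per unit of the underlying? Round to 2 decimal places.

C$52.67

PV(remaining dividends) I = 4.10·e^(−0.0169·3/12) + 16.58·e^(−0.0169·5/12) = 20.5464
Current forward F = (S − I)·e^(rT) = (720.59 − 20.5464)·e^(0.0169·15/12) = 700.0436 × 1.021350 = 714.9895
Value (long) = (F − K)·e^(−rT) = (714.9895 − 661.19) × 0.979097 = 52.6749
Value = C$52.67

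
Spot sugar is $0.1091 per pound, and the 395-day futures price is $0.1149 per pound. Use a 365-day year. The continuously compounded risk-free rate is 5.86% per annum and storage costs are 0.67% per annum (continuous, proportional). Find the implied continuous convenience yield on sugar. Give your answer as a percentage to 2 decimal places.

F = S·e^((r+u−y)T) ⇒ (r+u−y) = ln(F/S)/T
ln(0.1149/0.1091) = 0.051797; /T ⇒ 0.047863
y = r + u − ln(F/S)/T = 0.0586 + 0.0067 − 0.047863 = 0.017437
y = 1.74%

1.74%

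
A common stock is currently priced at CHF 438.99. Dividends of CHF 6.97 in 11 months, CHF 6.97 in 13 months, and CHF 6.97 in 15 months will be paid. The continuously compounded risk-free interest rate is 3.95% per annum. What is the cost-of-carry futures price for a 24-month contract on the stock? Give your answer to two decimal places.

PV(dividends) I = 6.97·e^(−0.0395·11/12) + 6.97·e^(−0.0395·13/12) + 6.97·e^(−0.0395·15/12)
I = 6.7221 + 6.6780 + 6.6342 = 20.0343
F = (S − I)·e^(rT) = (438.99 − 20.0343) · e^(0.0395·24/12)
= 418.9557 · e^0.079000 = 418.9557 × 1.082204 = CHF 453.40

CHF 453.40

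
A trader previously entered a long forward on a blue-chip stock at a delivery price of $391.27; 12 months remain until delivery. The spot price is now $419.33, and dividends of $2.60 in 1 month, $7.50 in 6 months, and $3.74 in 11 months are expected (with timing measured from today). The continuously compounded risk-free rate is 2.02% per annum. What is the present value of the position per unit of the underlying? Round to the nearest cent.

PV(remaining dividends) I = 2.60·e^(−0.0202·1/12) + 7.50·e^(−0.0202·6/12) + 3.74·e^(−0.0202·11/12) = 13.6916
Current forward F = (S − I)·e^(rT) = (419.33 − 13.6916)·e^(0.0202·12/12) = 405.6384 × 1.020405 = 413.9155
Value (long) = (F − K)·e^(−rT) = (413.9155 − 391.27) × 0.980003 = 22.1927
Value = $22.19

$22.19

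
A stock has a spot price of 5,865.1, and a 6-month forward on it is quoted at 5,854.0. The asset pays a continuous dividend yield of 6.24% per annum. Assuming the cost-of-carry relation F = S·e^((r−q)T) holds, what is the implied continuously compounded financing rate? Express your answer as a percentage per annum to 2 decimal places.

From F = S·e^((r−q)T): (r − q) = ln(F/S)/T
ln(5854.0/5865.1) = ln(0.998107) = -0.001895
(r − q) = -0.001895 / (6/12) = -0.003790
r = ln(F/S)/T + q = -0.003790 + 0.0624 = 0.058610
r = 5.86%

5.86%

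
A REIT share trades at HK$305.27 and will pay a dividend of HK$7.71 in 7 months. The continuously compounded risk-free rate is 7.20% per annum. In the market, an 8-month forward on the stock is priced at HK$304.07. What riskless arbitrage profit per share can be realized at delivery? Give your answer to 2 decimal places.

HK$8.45 per share

PV(dividends) I = 7.71·e^(−0.0720·7/12) = 7.3929
Fair forward F* = (S − I)·e^(rT) = (305.27 − 7.3929)·e^0.048000 = 297.8771 × 1.049171 = 312.5240
Market HK$304.07 < fair 312.5240: forward underpriced → reverse cash-and-carry (short the stock, invest proceeds at r, pay the dividends, go long the forward).
Profit at T = |F_mkt − F*| = |304.07 − 312.5240| = HK$8.45 per share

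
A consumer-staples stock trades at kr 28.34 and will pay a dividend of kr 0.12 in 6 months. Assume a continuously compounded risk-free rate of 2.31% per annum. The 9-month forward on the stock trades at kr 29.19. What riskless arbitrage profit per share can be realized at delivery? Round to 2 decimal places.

PV(dividends) I = 0.12·e^(−0.0231·6/12) = 0.1186
Fair forward F* = (S − I)·e^(rT) = (28.34 − 0.1186)·e^0.017325 = 28.2214 × 1.017476 = 28.7146
Market kr 29.19 > fair 28.7146: forward overpriced → cash-and-carry (borrow at r, buy the stock and collect the dividends, short the forward).
Profit at T = |F_mkt − F*| = |29.19 − 28.7146| = kr 0.48 per share

kr 0.48 per share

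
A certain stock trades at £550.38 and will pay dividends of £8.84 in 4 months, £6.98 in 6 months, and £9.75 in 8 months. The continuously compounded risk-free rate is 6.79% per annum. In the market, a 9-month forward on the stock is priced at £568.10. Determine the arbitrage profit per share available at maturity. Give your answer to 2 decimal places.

PV(dividends) I = 8.84·e^(−0.0679·4/12) + 6.98·e^(−0.0679·6/12) + 9.75·e^(−0.0679·8/12) = 24.7077
Fair forward F* = (S − I)·e^(rT) = (550.38 − 24.7077)·e^0.050925 = 525.6723 × 1.052244 = 553.1355
Market £568.10 > fair 553.1355: forward overpriced → cash-and-carry (borrow at r, buy the stock and collect the dividends, short the forward).
Profit at T = |F_mkt − F*| = |568.10 − 553.1355| = £14.96 per share

£14.96 per share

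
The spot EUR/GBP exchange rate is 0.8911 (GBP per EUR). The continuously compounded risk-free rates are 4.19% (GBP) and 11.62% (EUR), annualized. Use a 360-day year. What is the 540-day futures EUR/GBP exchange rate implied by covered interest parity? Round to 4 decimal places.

0.7971

F = S·e^((r_GBP − r_EUR)T) = 0.8911 · e^((0.0419 − 0.1162) × 540/360)
= 0.8911 · e^-0.111450 = 0.8911 × 0.894536
F = 0.7971 GBP per EUR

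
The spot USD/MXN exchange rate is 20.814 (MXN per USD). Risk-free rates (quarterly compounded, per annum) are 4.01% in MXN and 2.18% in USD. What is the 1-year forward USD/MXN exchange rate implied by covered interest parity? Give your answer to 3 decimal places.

By covered interest parity, F = S · (1+r_MXN/4)^(4T) / (1+r_USD/4)^(4T)
= 20.814 × 1.040707 / 1.021979 = 20.814 × 1.018325
F = 21.195 MXN per USD

21.195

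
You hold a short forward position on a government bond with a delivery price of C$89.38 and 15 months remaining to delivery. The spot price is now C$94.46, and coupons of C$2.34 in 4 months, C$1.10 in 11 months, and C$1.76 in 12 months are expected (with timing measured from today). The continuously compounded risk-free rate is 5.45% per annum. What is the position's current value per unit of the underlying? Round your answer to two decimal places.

PV(remaining coupons) I = 2.34·e^(−0.0545·4/12) + 1.10·e^(−0.0545·11/12) + 1.76·e^(−0.0545·12/12) = 5.0109
Current forward F = (S − I)·e^(rT) = (94.46 − 5.0109)·e^(0.0545·15/12) = 89.4491 × 1.070499 = 95.7552
Value (long) = (F − K)·e^(−rT) = (95.7552 − 89.38) × 0.934144 = 5.9554
Short position value = −(long value) = -C$5.96

-C$5.96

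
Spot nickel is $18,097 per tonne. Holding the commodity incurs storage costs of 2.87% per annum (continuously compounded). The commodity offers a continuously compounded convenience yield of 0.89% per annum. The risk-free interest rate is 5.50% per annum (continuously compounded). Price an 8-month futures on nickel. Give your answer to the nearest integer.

Net carry = r + u − y = 0.0550 + 0.0287 − 0.0089 = 0.0748
F = S·e^((r+u−y)T) = 18097 · e^(0.0748 × 8/12) = 18097 · e^0.049867
= 18097 × 1.051131 = $19,022 per tonne

$19,022 per tonne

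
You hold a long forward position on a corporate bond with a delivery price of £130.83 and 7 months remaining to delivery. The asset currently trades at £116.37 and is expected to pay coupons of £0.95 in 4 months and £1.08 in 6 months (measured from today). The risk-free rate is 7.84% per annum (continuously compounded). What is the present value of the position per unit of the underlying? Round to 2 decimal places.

PV(remaining coupons) I = 0.95·e^(−0.0784·4/12) + 1.08·e^(−0.0784·6/12) = 1.9640
Current forward F = (S − I)·e^(rT) = (116.37 − 1.9640)·e^(0.0784·7/12) = 114.4060 × 1.046795 = 119.7596
Value (long) = (F − K)·e^(−rT) = (119.7596 − 130.83) × 0.955297 = -10.5755
Value = -£10.58

-£10.58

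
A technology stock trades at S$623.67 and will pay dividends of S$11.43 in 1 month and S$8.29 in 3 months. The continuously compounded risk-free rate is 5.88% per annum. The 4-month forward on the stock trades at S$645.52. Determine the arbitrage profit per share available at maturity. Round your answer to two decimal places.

PV(dividends) I = 11.43·e^(−0.0588·1/12) + 8.29·e^(−0.0588·3/12) = 19.5432
Fair forward F* = (S − I)·e^(rT) = (623.67 − 19.5432)·e^0.019600 = 604.1268 × 1.019793 = 616.0843
Market S$645.52 > fair 616.0843: forward overpriced → cash-and-carry (borrow at r, buy the stock and collect the dividends, short the forward).
Profit at T = |F_mkt − F*| = |645.52 − 616.0843| = S$29.44 per share

S$29.44 per share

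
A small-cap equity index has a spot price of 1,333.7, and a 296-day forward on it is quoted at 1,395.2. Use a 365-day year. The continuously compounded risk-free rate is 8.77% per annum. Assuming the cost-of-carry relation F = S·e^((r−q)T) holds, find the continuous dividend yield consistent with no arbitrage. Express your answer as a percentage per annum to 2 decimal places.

3.21%

From F = S·e^((r−q)T): (r − q) = ln(F/S)/T
ln(1395.2/1333.7) = ln(1.046112) = 0.045080
(r − q) = 0.045080 / (296/365) = 0.055589
q = r − ln(F/S)/T = 0.0877 − 0.055589 = 0.032111
q = 3.21%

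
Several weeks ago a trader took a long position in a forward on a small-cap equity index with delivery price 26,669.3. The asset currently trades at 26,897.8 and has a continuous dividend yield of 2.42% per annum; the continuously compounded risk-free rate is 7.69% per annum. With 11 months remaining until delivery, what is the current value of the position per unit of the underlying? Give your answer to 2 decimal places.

Current fair forward for the remaining 11 months: F = S·e^((r − q)·T), (r − q) = 0.0769 − 0.0242 = 0.0527
F = 26897.8 · e^(0.0527 × 11/12) = 26897.8 × 1.04949420 = 28229.0851
Value of long forward = (F − K)·e^(−rT) = (28229.0851 − 26669.3) · e^(−0.0769·11/12)
= 1559.7851 × 0.93193551 = 1453.62

1453.62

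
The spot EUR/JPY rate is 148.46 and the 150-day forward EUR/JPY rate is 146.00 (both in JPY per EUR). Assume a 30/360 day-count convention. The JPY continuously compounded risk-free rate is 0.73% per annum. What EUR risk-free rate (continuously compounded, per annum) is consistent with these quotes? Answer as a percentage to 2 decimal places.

F = S·e^((r_JPY − r_EUR)T) ⇒ r_EUR = r_JPY − ln(F/S)/T
ln(146.00/148.46) = -0.016709; /(150/360) = -0.040102
r_EUR = 0.0073 + 0.040102 = 0.047402
r_EUR = 4.74%

4.74%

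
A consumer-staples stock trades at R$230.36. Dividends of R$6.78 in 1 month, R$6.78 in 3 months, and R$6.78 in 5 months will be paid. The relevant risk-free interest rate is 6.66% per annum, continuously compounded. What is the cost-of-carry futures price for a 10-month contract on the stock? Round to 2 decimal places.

R$222.36

PV(dividends) I = 6.78·e^(−0.0666·1/12) + 6.78·e^(−0.0666·3/12) + 6.78·e^(−0.0666·5/12)
I = 6.7425 + 6.6680 + 6.5944 = 20.0049
F = (S − I)·e^(rT) = (230.36 − 20.0049) · e^(0.0666·10/12)
= 210.3551 · e^0.055500 = 210.3551 × 1.057069 = R$222.36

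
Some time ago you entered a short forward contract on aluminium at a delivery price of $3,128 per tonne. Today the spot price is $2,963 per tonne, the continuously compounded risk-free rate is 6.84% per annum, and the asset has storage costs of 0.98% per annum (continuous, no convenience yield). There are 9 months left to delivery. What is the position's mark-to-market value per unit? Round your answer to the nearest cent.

-$13.28 per tonne

Current fair forward for the remaining 9 months: F = S·e^((r + u)·T), (r + u) = 0.0684 + 0.0098 = 0.0782
F = 2963 · e^(0.0782 × 9/12) = 2963 × 1.06040403 = 3141.9771
Value of long forward = (F − K)·e^(−rT) = (3141.9771 − 3128) · e^(−0.0684·9/12)
= 13.9771 × 0.94999363 = 13.28
Short position value = −(long value) = -$13.28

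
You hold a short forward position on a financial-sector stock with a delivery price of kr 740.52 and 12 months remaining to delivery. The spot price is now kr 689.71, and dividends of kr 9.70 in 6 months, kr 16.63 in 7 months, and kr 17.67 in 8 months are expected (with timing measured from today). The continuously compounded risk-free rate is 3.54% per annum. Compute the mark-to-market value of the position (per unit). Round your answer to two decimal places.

PV(remaining dividends) I = 9.70·e^(−0.0354·6/12) + 16.63·e^(−0.0354·7/12) + 17.67·e^(−0.0354·8/12) = 43.0778
Current forward F = (S − I)·e^(rT) = (689.71 − 43.0778)·e^(0.0354·12/12) = 646.6322 × 1.036034 = 669.9329
Value (long) = (F − K)·e^(−rT) = (669.9329 − 740.52) × 0.965219 = -68.1320
Short position value = −(long value) = kr 68.13

kr 68.13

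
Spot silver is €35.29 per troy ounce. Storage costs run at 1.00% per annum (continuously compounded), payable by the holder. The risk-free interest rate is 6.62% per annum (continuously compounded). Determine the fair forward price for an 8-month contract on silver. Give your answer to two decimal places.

€37.13 per troy ounce

Net carry = r + u − y = 0.0662 + 0.0100 − 0.0000 = 0.0762
F = S·e^((r+u−y)T) = 35.29 · e^(0.0762 × 8/12) = 35.29 · e^0.050800
= 35.29 × 1.052112 = €37.13 per troy ounce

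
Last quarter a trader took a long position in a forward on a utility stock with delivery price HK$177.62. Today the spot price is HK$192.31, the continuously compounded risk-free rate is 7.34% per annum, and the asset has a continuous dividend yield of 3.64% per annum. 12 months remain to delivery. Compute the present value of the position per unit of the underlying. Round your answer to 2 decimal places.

HK$20.39

Current fair forward for the remaining 12 months: F = S·e^((r − q)·T), (r − q) = 0.0734 − 0.0364 = 0.0370
F = 192.31 · e^(0.0370 × 12/12) = 192.31 × 1.037693 = 199.5587
Value of long forward = (F − K)·e^(−rT) = (199.5587 − 177.62) · e^(−0.0734·12/12)
= 21.9387 × 0.929229 = 20.39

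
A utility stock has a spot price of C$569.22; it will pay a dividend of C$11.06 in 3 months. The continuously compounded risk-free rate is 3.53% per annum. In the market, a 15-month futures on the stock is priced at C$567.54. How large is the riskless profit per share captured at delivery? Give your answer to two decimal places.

C$15.90 per share

PV(dividends) I = 11.06·e^(−0.0353·3/12) = 10.9628
Fair futures F* = (S − I)·e^(rT) = (569.22 − 10.9628)·e^0.044125 = 558.2572 × 1.045113 = 583.4419
Market C$567.54 < fair 583.4419: forward underpriced → reverse cash-and-carry (short the stock, invest proceeds at r, pay the dividends, go long the forward).
Profit at T = |F_mkt − F*| = |567.54 − 583.4419| = C$15.90 per share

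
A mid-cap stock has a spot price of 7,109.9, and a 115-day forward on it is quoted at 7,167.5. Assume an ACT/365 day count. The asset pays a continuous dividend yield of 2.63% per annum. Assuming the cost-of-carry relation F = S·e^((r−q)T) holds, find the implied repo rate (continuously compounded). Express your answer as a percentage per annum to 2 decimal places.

5.19%

From F = S·e^((r−q)T): (r − q) = ln(F/S)/T
ln(7167.5/7109.9) = ln(1.008101) = 0.008068
(r − q) = 0.008068 / (115/365) = 0.025607
r = ln(F/S)/T + q = 0.025607 + 0.0263 = 0.051907
r = 5.19%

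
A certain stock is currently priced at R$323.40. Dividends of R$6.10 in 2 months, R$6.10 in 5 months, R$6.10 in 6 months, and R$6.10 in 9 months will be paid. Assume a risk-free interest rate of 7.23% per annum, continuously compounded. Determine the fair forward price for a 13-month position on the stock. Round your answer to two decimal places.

R$324.22

PV(dividends) I = 6.10·e^(−0.0723·2/12) + 6.10·e^(−0.0723·5/12) + 6.10·e^(−0.0723·6/12) + 6.10·e^(−0.0723·9/12)
I = 6.0269 + 5.9190 + 5.8834 + 5.7780 = 23.6073
F = (S − I)·e^(rT) = (323.40 − 23.6073) · e^(0.0723·13/12)
= 299.7927 · e^0.078325 = 299.7927 × 1.081474 = R$324.22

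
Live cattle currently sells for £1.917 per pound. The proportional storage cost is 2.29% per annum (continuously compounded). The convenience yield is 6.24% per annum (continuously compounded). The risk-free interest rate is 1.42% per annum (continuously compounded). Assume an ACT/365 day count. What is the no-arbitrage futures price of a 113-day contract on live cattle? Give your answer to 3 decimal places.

£1.902 per pound

Net carry = r + u − y = 0.0142 + 0.0229 − 0.0624 = -0.0253
F = S·e^((r+u−y)T) = 1.917 · e^(-0.0253 × 113/365) = 1.917 · e^-0.007833
= 1.917 × 0.992198 = £1.902 per pound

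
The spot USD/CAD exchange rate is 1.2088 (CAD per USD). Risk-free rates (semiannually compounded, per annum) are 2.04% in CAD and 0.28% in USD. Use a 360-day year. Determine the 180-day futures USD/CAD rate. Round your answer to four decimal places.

By covered interest parity, F = S · (1+r_CAD/2)^(2T) / (1+r_USD/2)^(2T)
= 1.2088 × 1.010200 / 1.001400 = 1.2088 × 1.008788
F = 1.2194 CAD per USD

1.2194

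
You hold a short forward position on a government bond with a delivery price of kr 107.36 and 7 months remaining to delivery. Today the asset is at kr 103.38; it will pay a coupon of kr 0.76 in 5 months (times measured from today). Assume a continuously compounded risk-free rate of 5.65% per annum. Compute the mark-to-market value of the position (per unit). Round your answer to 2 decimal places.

PV(remaining coupons) I = 0.76·e^(−0.0565·5/12) = 0.7423
Current forward F = (S − I)·e^(rT) = (103.38 − 0.7423)·e^(0.0565·7/12) = 102.6377 × 1.033507 = 106.0768
Value (long) = (F − K)·e^(−rT) = (106.0768 − 107.36) × 0.967579 = -1.2416
Short position value = −(long value) = kr 1.24

kr 1.24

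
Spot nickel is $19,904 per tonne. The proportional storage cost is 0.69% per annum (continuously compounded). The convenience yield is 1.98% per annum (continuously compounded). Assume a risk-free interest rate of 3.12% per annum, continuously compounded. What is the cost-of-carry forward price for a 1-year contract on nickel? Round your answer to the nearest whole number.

$20,272 per tonne

Net carry = r + u − y = 0.0312 + 0.0069 − 0.0198 = 0.0183
F = S·e^((r+u−y)T) = 19904 · e^(0.0183 × 1) = 19904 · e^0.018300
= 19904 × 1.018468 = $20,272 per tonne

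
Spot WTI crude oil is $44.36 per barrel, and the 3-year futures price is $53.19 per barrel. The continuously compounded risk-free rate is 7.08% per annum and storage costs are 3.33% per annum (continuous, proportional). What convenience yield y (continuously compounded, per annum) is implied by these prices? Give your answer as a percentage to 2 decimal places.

F = S·e^((r+u−y)T) ⇒ (r+u−y) = ln(F/S)/T
ln(53.19/44.36) = 0.181532; /T ⇒ 0.060511
y = r + u − ln(F/S)/T = 0.0708 + 0.0333 − 0.060511 = 0.043589
y = 4.36%

4.36%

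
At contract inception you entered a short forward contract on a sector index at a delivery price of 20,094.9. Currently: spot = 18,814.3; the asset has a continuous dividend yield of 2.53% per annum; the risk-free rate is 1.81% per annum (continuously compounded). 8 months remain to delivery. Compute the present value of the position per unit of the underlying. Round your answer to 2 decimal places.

Current fair forward for the remaining 8 months: F = S·e^((r − q)·T), (r − q) = 0.0181 − 0.0253 = -0.0072
F = 18814.3 · e^(-0.0072 × 8/12) = 18814.3 × 0.99521150 = 18724.2077
Value of long forward = (F − K)·e^(−rT) = (18724.2077 − 20094.9) · e^(−0.0181·8/12)
= -1370.6923 × 0.98800584 = -1354.25
Short position value = −(long value) = 1354.25

1354.25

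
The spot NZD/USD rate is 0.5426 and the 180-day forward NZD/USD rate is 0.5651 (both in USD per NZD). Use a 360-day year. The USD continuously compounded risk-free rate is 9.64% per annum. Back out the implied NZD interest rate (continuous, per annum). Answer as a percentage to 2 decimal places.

1.51%

F = S·e^((r_USD − r_NZD)T) ⇒ r_NZD = r_USD − ln(F/S)/T
ln(0.5651/0.5426) = 0.040630; /(180/360) = 0.081260
r_NZD = 0.0964 − 0.081260 = 0.015140
r_NZD = 1.51%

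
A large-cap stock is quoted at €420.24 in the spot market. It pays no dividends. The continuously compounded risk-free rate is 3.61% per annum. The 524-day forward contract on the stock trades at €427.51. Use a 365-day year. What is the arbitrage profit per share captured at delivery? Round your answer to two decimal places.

Fair forward: F* = S·e^(carry·T), with carry = r = 0.0361
F* = 420.24 · e^(0.0361 × 524/365) = 420.24 · e^0.051826 = 420.24 × 1.053192 = €442.5934
Market €427.51 < fair €442.5934: forward underpriced → reverse cash-and-carry (short spot, go long the forward).
At maturity, profit = |F_mkt − F*| = |427.51 − 442.5934| = €15.08 per share

€15.08 per share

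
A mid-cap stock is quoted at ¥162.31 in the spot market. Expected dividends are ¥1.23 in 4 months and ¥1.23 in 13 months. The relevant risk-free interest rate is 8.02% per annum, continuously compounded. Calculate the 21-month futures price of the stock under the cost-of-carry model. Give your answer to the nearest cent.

¥184.09

PV(dividends) I = 1.23·e^(−0.0802·4/12) + 1.23·e^(−0.0802·13/12)
I = 1.1976 + 1.1276 = 2.3252
F = (S − I)·e^(rT) = (162.31 − 2.3252) · e^(0.0802·21/12)
= 159.9848 · e^0.140350 = 159.9848 × 1.150676 = ¥184.09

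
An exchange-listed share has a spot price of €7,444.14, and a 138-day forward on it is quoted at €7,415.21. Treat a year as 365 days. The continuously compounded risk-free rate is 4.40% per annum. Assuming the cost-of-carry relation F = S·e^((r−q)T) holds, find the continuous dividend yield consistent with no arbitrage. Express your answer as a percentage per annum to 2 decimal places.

5.43%

From F = S·e^((r−q)T): (r − q) = ln(F/S)/T
ln(7415.21/7444.14) = ln(0.996114) = -0.003894
(r − q) = -0.003894 / (138/365) = -0.010299
q = r − ln(F/S)/T = 0.0440 + 0.010299 = 0.054299
q = 5.43%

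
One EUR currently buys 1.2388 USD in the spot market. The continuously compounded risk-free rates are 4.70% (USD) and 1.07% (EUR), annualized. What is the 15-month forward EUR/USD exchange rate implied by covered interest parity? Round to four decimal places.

1.2963

F = S·e^((r_USD − r_EUR)T) = 1.2388 · e^((0.0470 − 0.0107) × 15/12)
= 1.2388 · e^0.045375 = 1.2388 × 1.046420
F = 1.2963 USD per EUR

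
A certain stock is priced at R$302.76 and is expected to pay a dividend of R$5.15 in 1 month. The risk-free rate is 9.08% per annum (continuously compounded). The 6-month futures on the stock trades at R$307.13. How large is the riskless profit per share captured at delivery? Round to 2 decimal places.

R$4.34 per share

PV(dividends) I = 5.15·e^(−0.0908·1/12) = 5.1112
Fair futures F* = (S − I)·e^(rT) = (302.76 − 5.1112)·e^0.045400 = 297.6488 × 1.046446 = 311.4734
Market R$307.13 < fair 311.4734: forward underpriced → reverse cash-and-carry (short the stock, invest proceeds at r, pay the dividends, go long the forward).
Profit at T = |F_mkt − F*| = |307.13 − 311.4734| = R$4.34 per share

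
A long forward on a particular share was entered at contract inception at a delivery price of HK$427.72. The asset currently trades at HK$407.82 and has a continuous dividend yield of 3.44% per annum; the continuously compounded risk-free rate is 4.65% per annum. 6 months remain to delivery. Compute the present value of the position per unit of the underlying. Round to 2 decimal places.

-HK$17.02

Current fair forward for the remaining 6 months: F = S·e^((r − q)·T), (r − q) = 0.0465 − 0.0344 = 0.0121
F = 407.82 · e^(0.0121 × 6/12) = 407.82 × 1.006068 = 410.2947
Value of long forward = (F − K)·e^(−rT) = (410.2947 − 427.72) · e^(−0.0465·6/12)
= -17.4253 × 0.977018 = -17.02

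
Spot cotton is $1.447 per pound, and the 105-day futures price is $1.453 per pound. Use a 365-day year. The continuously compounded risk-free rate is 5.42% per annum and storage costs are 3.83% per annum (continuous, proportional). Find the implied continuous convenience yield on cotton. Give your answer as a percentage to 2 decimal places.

F = S·e^((r+u−y)T) ⇒ (r+u−y) = ln(F/S)/T
ln(1.453/1.447) = 0.004138; /T ⇒ 0.014384
y = r + u − ln(F/S)/T = 0.0542 + 0.0383 − 0.014384 = 0.078116
y = 7.81%

7.81%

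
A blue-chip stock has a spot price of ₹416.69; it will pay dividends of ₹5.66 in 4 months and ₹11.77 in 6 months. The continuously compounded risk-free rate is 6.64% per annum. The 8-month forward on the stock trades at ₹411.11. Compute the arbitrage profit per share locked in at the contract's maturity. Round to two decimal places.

PV(dividends) I = 5.66·e^(−0.0664·4/12) + 11.77·e^(−0.0664·6/12) = 16.9218
Fair forward F* = (S − I)·e^(rT) = (416.69 − 16.9218)·e^0.044267 = 399.7682 × 1.045261 = 417.8621
Market ₹411.11 < fair 417.8621: forward underpriced → reverse cash-and-carry (short the stock, invest proceeds at r, pay the dividends, go long the forward).
Profit at T = |F_mkt − F*| = |411.11 − 417.8621| = ₹6.75 per share

₹6.75 per share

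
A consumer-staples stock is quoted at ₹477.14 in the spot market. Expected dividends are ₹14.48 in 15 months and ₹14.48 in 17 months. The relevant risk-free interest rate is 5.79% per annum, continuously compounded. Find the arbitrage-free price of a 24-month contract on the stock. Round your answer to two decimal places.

PV(dividends) I = 14.48·e^(−0.0579·15/12) + 14.48·e^(−0.0579·17/12)
I = 13.4690 + 13.3397 = 26.8087
F = (S − I)·e^(rT) = (477.14 − 26.8087) · e^(0.0579·24/12)
= 450.3313 · e^0.115800 = 450.3313 × 1.122771 = ₹505.62

₹505.62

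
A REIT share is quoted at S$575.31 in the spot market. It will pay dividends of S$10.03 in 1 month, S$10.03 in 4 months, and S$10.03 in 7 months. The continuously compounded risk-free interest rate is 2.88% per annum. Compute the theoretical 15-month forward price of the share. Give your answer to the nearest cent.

PV(dividends) I = 10.03·e^(−0.0288·1/12) + 10.03·e^(−0.0288·4/12) + 10.03·e^(−0.0288·7/12)
I = 10.0060 + 9.9342 + 9.8629 = 29.8031
F = (S − I)·e^(rT) = (575.31 − 29.8031) · e^(0.0288·15/12)
= 545.5069 · e^0.036000 = 545.5069 × 1.036656 = S$565.50

S$565.50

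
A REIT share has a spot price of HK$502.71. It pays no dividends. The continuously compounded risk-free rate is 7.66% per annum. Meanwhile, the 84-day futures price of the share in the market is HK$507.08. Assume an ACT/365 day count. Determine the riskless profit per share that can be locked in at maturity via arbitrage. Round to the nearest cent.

Fair futures: F* = S·e^(carry·T), with carry = r = 0.0766
F* = 502.71 · e^(0.0766 × 84/365) = 502.71 · e^0.017628 = 502.71 × 1.017784 = HK$511.6502
Market HK$507.08 < fair HK$511.6502: forward underpriced → reverse cash-and-carry (short spot, go long the forward).
At maturity, profit = |F_mkt − F*| = |507.08 − 511.6502| = HK$4.57 per share

HK$4.57 per share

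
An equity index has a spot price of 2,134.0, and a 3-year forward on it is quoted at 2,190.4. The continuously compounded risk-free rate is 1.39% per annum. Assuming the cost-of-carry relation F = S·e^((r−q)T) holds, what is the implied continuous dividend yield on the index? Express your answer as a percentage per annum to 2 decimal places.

0.52%

From F = S·e^((r−q)T): (r − q) = ln(F/S)/T
ln(2190.4/2134.0) = ln(1.026429) = 0.026086
(r − q) = 0.026086 / (3) = 0.008695
q = r − ln(F/S)/T = 0.0139 − 0.008695 = 0.005205
q = 0.52%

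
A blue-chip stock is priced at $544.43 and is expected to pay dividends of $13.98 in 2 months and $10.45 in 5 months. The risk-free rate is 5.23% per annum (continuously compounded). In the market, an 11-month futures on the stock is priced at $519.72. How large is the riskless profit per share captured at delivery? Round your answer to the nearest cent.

PV(dividends) I = 13.98·e^(−0.0523·2/12) + 10.45·e^(−0.0523·5/12) = 24.0834
Fair futures F* = (S − I)·e^(rT) = (544.43 − 24.0834)·e^0.047942 = 520.3466 × 1.049110 = 545.9008
Market $519.72 < fair 545.9008: forward underpriced → reverse cash-and-carry (short the stock, invest proceeds at r, pay the dividends, go long the forward).
Profit at T = |F_mkt − F*| = |519.72 − 545.9008| = $26.18 per share

$26.18 per share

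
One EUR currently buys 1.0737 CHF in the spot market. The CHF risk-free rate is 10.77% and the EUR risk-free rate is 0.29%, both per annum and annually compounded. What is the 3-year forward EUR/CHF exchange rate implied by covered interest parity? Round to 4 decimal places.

By covered interest parity, F = S · (1+r_CHF)^T / (1+r_EUR)^T
= 1.0737 × 1.359147 / 1.008725 = 1.0737 × 1.347391
F = 1.4467 CHF per EUR

1.4467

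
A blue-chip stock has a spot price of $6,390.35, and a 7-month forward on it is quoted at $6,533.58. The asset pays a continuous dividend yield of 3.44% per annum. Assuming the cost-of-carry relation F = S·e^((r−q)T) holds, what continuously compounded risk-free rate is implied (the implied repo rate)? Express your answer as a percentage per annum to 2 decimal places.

7.24%

From F = S·e^((r−q)T): (r − q) = ln(F/S)/T
ln(6533.58/6390.35) = ln(1.022413) = 0.022166
(r − q) = 0.022166 / (7/12) = 0.037999
r = ln(F/S)/T + q = 0.037999 + 0.0344 = 0.072399
r = 7.24%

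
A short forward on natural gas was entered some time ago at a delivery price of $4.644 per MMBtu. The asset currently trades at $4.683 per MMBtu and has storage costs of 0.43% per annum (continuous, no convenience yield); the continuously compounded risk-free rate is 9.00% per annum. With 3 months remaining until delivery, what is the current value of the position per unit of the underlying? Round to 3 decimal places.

-$0.147 per MMBtu

Current fair forward for the remaining 3 months: F = S·e^((r + u)·T), (r + u) = 0.0900 + 0.0043 = 0.0943
F = 4.683 · e^(0.0943 × 3/12) = 4.683 × 1.023855 = 4.7947
Value of long forward = (F − K)·e^(−rT) = (4.7947 − 4.644) · e^(−0.0900·3/12)
= 0.1507 × 0.977751 = 0.147
Short position value = −(long value) = -$0.147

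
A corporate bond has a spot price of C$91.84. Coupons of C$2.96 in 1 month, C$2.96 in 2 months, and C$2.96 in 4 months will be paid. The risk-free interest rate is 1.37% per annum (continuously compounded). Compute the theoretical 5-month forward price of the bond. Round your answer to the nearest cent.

C$83.46

PV(coupons) I = 2.96·e^(−0.0137·1/12) + 2.96·e^(−0.0137·2/12) + 2.96·e^(−0.0137·4/12)
I = 2.9566 + 2.9532 + 2.9465 = 8.8563
F = (S − I)·e^(rT) = (91.84 − 8.8563) · e^(0.0137·5/12)
= 82.9837 · e^0.005708 = 82.9837 × 1.005724 = C$83.46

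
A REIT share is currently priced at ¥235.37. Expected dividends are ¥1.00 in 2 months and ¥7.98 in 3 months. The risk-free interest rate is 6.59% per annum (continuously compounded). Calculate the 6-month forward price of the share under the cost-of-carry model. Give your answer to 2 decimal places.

PV(dividends) I = 1.00·e^(−0.0659·2/12) + 7.98·e^(−0.0659·3/12)
I = 0.9891 + 7.8496 = 8.8387
F = (S − I)·e^(rT) = (235.37 − 8.8387) · e^(0.0659·6/12)
= 226.5313 · e^0.032950 = 226.5313 × 1.033499 = ¥234.12

¥234.12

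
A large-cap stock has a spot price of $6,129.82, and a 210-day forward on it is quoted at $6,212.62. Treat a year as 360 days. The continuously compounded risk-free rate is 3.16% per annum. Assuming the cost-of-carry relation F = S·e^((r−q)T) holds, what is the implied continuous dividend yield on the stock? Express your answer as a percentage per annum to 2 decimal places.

0.86%

From F = S·e^((r−q)T): (r − q) = ln(F/S)/T
ln(6212.62/6129.82) = ln(1.013508) = 0.013418
(r − q) = 0.013418 / (210/360) = 0.023002
q = r − ln(F/S)/T = 0.0316 − 0.023002 = 0.008598
q = 0.86%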